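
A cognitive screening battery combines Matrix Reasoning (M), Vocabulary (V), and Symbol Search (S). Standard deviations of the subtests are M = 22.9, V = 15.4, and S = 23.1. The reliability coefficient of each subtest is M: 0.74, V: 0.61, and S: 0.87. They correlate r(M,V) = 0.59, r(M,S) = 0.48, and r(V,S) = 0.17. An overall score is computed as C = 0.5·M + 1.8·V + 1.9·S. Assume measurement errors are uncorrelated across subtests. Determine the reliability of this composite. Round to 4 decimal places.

Var(C) = 0.5²·22.9² + 1.8²·15.4² + 1.9²·23.1² + 2·[0.9·22.9·15.4·0.59 + 0.95·22.9·23.1·0.48 + 3.42·15.4·23.1·0.17] = 2825.83 + 1270.62 = 4096.45.
Under uncorrelated errors the observed covariances equal the true-score covariances, so only the own-variance terms attenuate.
True-score variance = [0.5²·22.9²·0.74 + 1.8²·15.4²·0.61 + 1.9²·23.1²·0.87] + 1270.62 = 2241.65 + 1270.62 = 3512.27.
Reliability = 3512.27 / 4096.45 = 0.8574.

0.8574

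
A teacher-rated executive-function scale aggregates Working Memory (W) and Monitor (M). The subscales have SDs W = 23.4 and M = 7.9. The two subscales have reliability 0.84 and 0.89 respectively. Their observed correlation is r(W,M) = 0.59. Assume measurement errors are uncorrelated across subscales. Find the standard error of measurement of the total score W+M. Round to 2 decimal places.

Var(total) = 609.97 + 218.135 = 828.105.
True-score variance = 515.495 + 218.135 = 733.63, so reliability = 0.8859.
Error variance = 828.105 − 733.63 = 94.4747; SEM = √94.4747 = 9.72.

9.72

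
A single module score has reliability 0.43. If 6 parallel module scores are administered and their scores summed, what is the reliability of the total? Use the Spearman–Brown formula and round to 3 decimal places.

0.819

ρ_k = kρ / (1 + (k−1)ρ) = 6·0.43 / (1 + 5·0.43) = 2.580 / 3.150 = 0.819.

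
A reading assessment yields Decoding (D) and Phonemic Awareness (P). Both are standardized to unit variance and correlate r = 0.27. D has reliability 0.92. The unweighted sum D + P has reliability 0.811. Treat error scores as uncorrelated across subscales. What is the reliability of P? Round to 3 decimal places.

Var(D+P) = 2 + 2·0.27 = 2.540.
True-score variance = ρ_D + ρ_P + 2·0.27, so 0.811 = (0.92 + ρ_P + 0.54) / 2.540.
ρ_P = 0.811·2.540 − 0.92 − 0.54 = 0.600.

0.600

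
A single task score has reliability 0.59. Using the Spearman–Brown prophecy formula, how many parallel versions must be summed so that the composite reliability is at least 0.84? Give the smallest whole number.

4

k ≥ ρ*(1−ρ₁)/(ρ₁(1−ρ*)) = 0.84·0.41 / (0.59·0.16) = 3.648.
Smallest integer k = 4.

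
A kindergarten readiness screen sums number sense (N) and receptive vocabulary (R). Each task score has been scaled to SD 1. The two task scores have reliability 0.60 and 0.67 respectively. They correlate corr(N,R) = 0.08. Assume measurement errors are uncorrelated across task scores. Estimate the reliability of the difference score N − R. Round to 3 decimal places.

0.603

Var(N−R) = 1 + 1 − 2·0.08 = 2 − 0.16 = 1.84.
Under uncorrelated errors the observed covariances equal the true-score covariances, so only the own-variance terms attenuate.
True-score variance = [0.60 + 0.67] − 0.16 = 1.27 − 0.16 = 1.11.
Reliability = 1.11 / 1.84 = 0.603.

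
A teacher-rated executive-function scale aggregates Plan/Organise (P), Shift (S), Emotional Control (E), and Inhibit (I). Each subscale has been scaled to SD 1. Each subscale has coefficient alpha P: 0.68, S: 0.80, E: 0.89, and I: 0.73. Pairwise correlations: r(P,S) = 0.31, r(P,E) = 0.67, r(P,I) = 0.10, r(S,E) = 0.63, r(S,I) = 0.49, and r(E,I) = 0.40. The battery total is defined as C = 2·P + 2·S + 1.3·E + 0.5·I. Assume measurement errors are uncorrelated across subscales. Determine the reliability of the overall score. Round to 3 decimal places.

0.888

Var(C) = 2² + 2² + 1.3² + 0.5² + 2·[4·0.31 + 2.6·0.67 + 0.10 + 2.6·0.63 + 0.49 + 0.65·0.40] = 9.94 + 10.94 = 20.88.
Under uncorrelated errors the observed covariances equal the true-score covariances, so only the own-variance terms attenuate.
True-score variance = [2²·0.68 + 2²·0.80 + 1.3²·0.89 + 0.5²·0.73] + 10.94 = 7.6066 + 10.94 = 18.5466.
Reliability = 18.5466 / 20.88 = 0.888.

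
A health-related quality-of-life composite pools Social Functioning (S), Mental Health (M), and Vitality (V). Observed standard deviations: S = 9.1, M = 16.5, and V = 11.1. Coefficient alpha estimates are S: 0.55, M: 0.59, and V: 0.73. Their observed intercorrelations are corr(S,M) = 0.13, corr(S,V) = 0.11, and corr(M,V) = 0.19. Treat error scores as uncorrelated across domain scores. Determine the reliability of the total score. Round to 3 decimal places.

Var(S+M+V) = 9.1² + 16.5² + 11.1² + 2·[9.1·16.5·0.13 + 9.1·11.1·0.11 + 16.5·11.1·0.19] = 478.27 + 130.858 = 609.128.
With uncorrelated errors the cross-covariances are all true-score covariance, so they carry over unchanged; only the diagonal terms shrink to ρᵢσᵢ².
True-score variance = [9.1²·0.55 + 16.5²·0.59 + 11.1²·0.73] + 130.858 = 296.116 + 130.858 = 426.974.
Reliability = 426.974 / 609.128 = 0.701.

0.701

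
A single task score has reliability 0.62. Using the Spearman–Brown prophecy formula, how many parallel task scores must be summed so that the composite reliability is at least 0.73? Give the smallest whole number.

2

k ≥ ρ*(1−ρ₁)/(ρ₁(1−ρ*)) = 0.73·0.38 / (0.62·0.27) = 1.657.
Smallest integer k = 2.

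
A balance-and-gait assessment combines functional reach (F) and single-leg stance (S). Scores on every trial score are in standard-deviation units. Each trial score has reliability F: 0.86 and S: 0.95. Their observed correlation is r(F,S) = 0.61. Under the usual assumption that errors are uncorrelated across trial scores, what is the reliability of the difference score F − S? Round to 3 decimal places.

0.756

Var(F−S) = 1 + 1 − 2·0.61 = 2 − 1.22 = 0.78.
With uncorrelated errors the cross-covariances are all true-score covariance, so they carry over unchanged; only the diagonal terms shrink to ρᵢσᵢ².
True-score variance = [0.86 + 0.95] − 1.22 = 1.81 − 1.22 = 0.59.
Reliability = 0.59 / 0.78 = 0.756.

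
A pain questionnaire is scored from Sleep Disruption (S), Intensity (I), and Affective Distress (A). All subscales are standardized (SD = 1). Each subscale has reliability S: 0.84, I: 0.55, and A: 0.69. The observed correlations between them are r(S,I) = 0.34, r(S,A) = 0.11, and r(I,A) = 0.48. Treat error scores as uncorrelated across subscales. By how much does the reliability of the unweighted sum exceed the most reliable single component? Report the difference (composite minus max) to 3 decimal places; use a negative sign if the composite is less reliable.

Var(sum) = 3 + 1.86 = 4.86; true-score variance = 2.08 + 1.86 = 3.94; composite reliability = 0.8107.
Max component reliability = 0.8400.
Difference = 0.8107 − 0.8400 = -0.029.

-0.029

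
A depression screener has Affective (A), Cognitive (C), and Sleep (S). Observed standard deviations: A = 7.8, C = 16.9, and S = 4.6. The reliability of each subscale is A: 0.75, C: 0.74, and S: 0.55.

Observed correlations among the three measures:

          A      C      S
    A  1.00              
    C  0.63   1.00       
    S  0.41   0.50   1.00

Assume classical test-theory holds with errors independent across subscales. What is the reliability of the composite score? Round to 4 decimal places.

0.8455

Var(A+C+S) = 7.8² + 16.9² + 4.6² + 2·[7.8·16.9·0.63 + 7.8·4.6·0.41 + 16.9·4.6·0.50] = 367.61 + 273.255 = 640.865.
With uncorrelated errors the cross-covariances are all true-score covariance, so they carry over unchanged; only the diagonal terms shrink to ρᵢσᵢ².
True-score variance = [7.8²·0.75 + 16.9²·0.74 + 4.6²·0.55] + 273.255 = 268.619 + 273.255 = 541.874.
Reliability = 541.874 / 640.865 = 0.8455.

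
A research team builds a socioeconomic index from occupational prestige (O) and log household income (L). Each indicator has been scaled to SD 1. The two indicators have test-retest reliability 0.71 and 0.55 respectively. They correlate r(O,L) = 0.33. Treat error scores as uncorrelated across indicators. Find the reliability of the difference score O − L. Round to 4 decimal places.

0.4478

Var(O−L) = 1 + 1 − 2·0.33 = 2 − 0.66 = 1.34.
Under uncorrelated errors the observed covariances equal the true-score covariances, so only the own-variance terms attenuate.
True-score variance = [0.71 + 0.55] − 0.66 = 1.26 − 0.66 = 0.6.
Reliability = 0.6 / 1.34 = 0.4478.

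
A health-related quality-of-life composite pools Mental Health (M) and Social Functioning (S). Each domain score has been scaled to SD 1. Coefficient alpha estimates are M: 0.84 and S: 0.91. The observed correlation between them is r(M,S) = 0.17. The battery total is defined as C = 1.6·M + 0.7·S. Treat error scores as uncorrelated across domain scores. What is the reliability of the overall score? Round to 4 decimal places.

0.8678

Var(C) = 1.6² + 0.7² + 2·[1.12·0.17] = 3.05 + 0.3808 = 3.4308.
Because errors are independent across components, Cov(Tᵢ,Tⱼ) = Cov(Xᵢ,Xⱼ); the off-diagonal part of the true-score variance is the same as above.
True-score variance = [1.6²·0.84 + 0.7²·0.91] + 0.3808 = 2.5963 + 0.3808 = 2.9771.
Reliability = 2.9771 / 3.4308 = 0.8678.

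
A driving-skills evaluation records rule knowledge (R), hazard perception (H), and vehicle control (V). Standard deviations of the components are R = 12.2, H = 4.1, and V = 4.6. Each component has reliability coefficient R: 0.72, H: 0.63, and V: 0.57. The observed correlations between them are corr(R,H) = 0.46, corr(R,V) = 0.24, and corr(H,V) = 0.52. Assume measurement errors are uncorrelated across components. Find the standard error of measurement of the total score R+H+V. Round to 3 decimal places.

7.549

Var(total) = 186.81 + 92.5704 = 279.38.
True-score variance = 129.816 + 92.5704 = 222.387, so reliability = 0.7960.
Error variance = 279.38 − 222.387 = 56.9937; SEM = √56.9937 = 7.549.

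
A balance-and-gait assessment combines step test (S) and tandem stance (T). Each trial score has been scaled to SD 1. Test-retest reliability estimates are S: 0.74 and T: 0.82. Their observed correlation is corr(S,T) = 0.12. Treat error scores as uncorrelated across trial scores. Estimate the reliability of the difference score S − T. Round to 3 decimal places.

Var(S−T) = 1 + 1 − 2·0.12 = 2 − 0.24 = 1.76.
Under uncorrelated errors the observed covariances equal the true-score covariances, so only the own-variance terms attenuate.
True-score variance = [0.74 + 0.82] − 0.24 = 1.56 − 0.24 = 1.32.
Reliability = 1.32 / 1.76 = 0.750.

0.750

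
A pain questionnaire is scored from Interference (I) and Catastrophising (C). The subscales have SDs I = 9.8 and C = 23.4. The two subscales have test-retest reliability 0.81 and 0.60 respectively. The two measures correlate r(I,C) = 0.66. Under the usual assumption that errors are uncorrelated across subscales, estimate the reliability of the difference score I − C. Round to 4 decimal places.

Var(I−C) = 9.8² + 23.4² − 2·9.8·23.4·0.66 = 643.6 − 302.702 = 340.898.
Under uncorrelated errors the observed covariances equal the true-score covariances, so only the own-variance terms attenuate.
True-score variance = [9.8²·0.81 + 23.4²·0.60] − 302.702 = 406.328 − 302.702 = 103.626.
Reliability = 103.626 / 340.898 = 0.3040.

0.3040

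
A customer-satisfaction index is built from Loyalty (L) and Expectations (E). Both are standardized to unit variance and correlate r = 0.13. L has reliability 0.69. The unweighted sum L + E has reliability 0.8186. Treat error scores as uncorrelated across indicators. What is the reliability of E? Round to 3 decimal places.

Var(L+E) = 2 + 2·0.13 = 2.260.
True-score variance = ρ_L + ρ_E + 2·0.13, so 0.8186 = (0.69 + ρ_E + 0.26) / 2.260.
ρ_E = 0.8186·2.260 − 0.69 − 0.26 = 0.900.

0.900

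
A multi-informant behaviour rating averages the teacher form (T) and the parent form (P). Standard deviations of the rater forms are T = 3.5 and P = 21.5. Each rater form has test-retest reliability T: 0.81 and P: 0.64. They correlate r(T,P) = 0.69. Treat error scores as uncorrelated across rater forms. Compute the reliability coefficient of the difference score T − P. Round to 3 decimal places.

Var(T−P) = 3.5² + 21.5² − 2·3.5·21.5·0.69 = 474.5 − 103.845 = 370.655.
With uncorrelated errors the cross-covariances are all true-score covariance, so they carry over unchanged; only the diagonal terms shrink to ρᵢσᵢ².
True-score variance = [3.5²·0.81 + 21.5²·0.64] − 103.845 = 305.763 − 103.845 = 201.918.
Reliability = 201.918 / 370.655 = 0.545.

0.545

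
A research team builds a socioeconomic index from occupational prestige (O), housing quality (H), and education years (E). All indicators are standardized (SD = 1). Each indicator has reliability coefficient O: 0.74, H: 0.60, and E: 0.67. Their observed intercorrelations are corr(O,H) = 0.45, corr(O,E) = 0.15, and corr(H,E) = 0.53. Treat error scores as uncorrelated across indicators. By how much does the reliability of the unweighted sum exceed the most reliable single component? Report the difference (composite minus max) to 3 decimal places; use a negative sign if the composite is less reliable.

Var(sum) = 3 + 2.26 = 5.26; true-score variance = 2.01 + 2.26 = 4.27; composite reliability = 0.8118.
Max component reliability = 0.7400.
Difference = 0.8118 − 0.7400 = 0.072.

0.072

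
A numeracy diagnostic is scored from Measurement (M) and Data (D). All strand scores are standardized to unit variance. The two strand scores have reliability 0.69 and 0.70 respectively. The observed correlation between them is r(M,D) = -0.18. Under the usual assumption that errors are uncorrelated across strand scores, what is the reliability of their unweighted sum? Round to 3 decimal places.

Var(M+D) = 2 + 2·[(-0.18)] = 2 − 0.36 = 1.64.
Because errors are independent across components, Cov(Tᵢ,Tⱼ) = Cov(Xᵢ,Xⱼ); the off-diagonal part of the true-score variance is the same as above.
True-score variance = [0.69 + 0.70] − 0.36 = 1.39 − 0.36 = 1.03.
Reliability = 1.03 / 1.64 = 0.628.

0.628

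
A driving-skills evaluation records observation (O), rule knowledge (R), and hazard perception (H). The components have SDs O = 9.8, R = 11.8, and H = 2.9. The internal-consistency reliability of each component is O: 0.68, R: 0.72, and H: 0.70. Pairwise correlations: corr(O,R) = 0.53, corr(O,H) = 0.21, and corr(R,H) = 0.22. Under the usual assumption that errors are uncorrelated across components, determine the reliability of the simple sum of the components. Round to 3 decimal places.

0.816

Var(O+R+H) = 9.8² + 11.8² + 2.9² + 2·[9.8·11.8·0.53 + 9.8·2.9·0.21 + 11.8·2.9·0.22] = 243.69 + 149.572 = 393.262.
Because errors are independent across components, Cov(Tᵢ,Tⱼ) = Cov(Xᵢ,Xⱼ); the off-diagonal part of the true-score variance is the same as above.
True-score variance = [9.8²·0.68 + 11.8²·0.72 + 2.9²·0.70] + 149.572 = 171.447 + 149.572 = 321.019.
Reliability = 321.019 / 393.262 = 0.816.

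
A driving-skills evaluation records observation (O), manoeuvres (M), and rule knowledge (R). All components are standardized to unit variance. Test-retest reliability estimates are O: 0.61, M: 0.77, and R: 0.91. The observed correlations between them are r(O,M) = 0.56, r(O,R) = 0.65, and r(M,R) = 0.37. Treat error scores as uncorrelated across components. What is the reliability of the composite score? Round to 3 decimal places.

Var(O+M+R) = 3 + 2·[0.56 + 0.65 + 0.37] = 3 + 3.16 = 6.16.
Under uncorrelated errors the observed covariances equal the true-score covariances, so only the own-variance terms attenuate.
True-score variance = [0.61 + 0.77 + 0.91] + 3.16 = 2.29 + 3.16 = 5.45.
Reliability = 5.45 / 6.16 = 0.885.

0.885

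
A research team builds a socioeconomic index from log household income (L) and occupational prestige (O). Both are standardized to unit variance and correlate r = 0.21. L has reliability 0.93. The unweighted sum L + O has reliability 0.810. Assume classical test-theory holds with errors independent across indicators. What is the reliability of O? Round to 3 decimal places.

Var(L+O) = 2 + 2·0.21 = 2.420.
True-score variance = ρ_L + ρ_O + 2·0.21, so 0.810 = (0.93 + ρ_O + 0.42) / 2.420.
ρ_O = 0.810·2.420 − 0.93 − 0.42 = 0.610.

0.610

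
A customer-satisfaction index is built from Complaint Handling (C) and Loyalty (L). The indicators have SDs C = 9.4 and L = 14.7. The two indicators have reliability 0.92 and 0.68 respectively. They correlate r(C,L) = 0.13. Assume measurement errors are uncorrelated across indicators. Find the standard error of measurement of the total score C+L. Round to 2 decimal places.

Var(total) = 304.45 + 35.9268 = 340.377.
True-score variance = 228.232 + 35.9268 = 264.159, so reliability = 0.7761.
Error variance = 340.377 − 264.159 = 76.2176; SEM = √76.2176 = 8.73.

8.73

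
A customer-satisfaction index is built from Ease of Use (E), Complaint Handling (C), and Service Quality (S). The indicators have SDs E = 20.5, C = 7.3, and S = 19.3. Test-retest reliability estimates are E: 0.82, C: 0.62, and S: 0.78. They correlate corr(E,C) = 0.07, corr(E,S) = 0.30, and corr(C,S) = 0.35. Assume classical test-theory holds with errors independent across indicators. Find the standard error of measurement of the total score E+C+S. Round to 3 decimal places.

Var(total) = 846.03 + 356.964 = 1202.99.
True-score variance = 668.187 + 356.964 = 1025.15, so reliability = 0.8522.
Error variance = 1202.99 − 1025.15 = 177.843; SEM = √177.843 = 13.336.

13.336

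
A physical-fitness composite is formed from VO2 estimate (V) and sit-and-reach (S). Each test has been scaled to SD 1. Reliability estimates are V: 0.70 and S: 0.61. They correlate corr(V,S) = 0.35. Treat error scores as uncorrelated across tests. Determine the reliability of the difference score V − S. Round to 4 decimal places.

0.4692

Var(V−S) = 1 + 1 − 2·0.35 = 2 − 0.7 = 1.3.
With uncorrelated errors the cross-covariances are all true-score covariance, so they carry over unchanged; only the diagonal terms shrink to ρᵢσᵢ².
True-score variance = [0.70 + 0.61] − 0.7 = 1.31 − 0.7 = 0.61.
Reliability = 0.61 / 1.3 = 0.4692.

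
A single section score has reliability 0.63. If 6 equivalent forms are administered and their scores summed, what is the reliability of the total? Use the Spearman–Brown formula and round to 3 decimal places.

0.911

ρ_k = kρ / (1 + (k−1)ρ) = 6·0.63 / (1 + 5·0.63) = 3.780 / 4.150 = 0.911.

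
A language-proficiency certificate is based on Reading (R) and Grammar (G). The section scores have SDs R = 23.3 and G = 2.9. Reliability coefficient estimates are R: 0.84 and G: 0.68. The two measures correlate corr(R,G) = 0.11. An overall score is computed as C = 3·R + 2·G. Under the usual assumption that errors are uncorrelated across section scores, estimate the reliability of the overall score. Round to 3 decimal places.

Var(C) = 3²·23.3² + 2²·2.9² + 2·[6·23.3·2.9·0.11] = 4919.65 + 89.1924 = 5008.84.
Under uncorrelated errors the observed covariances equal the true-score covariances, so only the own-variance terms attenuate.
True-score variance = [3²·23.3²·0.84 + 2²·2.9²·0.68] + 89.1924 = 4127.12 + 89.1924 = 4216.32.
Reliability = 4216.32 / 5008.84 = 0.842.

0.842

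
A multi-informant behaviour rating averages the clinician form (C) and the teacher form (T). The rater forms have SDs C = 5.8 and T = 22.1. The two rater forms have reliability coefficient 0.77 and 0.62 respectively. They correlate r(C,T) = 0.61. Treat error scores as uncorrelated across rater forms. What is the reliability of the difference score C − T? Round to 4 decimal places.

0.4713

Var(C−T) = 5.8² + 22.1² − 2·5.8·22.1·0.61 = 522.05 − 156.38 = 365.67.
With uncorrelated errors the cross-covariances are all true-score covariance, so they carry over unchanged; only the diagonal terms shrink to ρᵢσᵢ².
True-score variance = [5.8²·0.77 + 22.1²·0.62] − 156.38 = 328.717 − 156.38 = 172.337.
Reliability = 172.337 / 365.67 = 0.4713.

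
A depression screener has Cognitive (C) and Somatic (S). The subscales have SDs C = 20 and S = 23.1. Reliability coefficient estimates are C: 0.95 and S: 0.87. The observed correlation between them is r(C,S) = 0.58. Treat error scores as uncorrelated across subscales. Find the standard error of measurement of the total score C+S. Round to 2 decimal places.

9.45

Var(total) = 933.61 + 535.92 = 1469.53.
True-score variance = 844.241 + 535.92 = 1380.16, so reliability = 0.9392.
Error variance = 1469.53 − 1380.16 = 89.3693; SEM = √89.3693 = 9.45.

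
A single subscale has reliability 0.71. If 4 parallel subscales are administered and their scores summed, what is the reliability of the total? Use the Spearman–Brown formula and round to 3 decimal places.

0.907

ρ_k = kρ / (1 + (k−1)ρ) = 4·0.71 / (1 + 3·0.71) = 2.840 / 3.130 = 0.907.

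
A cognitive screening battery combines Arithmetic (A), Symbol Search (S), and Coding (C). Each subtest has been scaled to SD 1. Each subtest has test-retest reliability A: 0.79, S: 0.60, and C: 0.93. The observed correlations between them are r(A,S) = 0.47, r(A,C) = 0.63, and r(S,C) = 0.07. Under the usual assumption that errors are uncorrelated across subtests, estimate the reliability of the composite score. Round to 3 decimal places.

Var(A+S+C) = 3 + 2·[0.47 + 0.63 + 0.07] = 3 + 2.34 = 5.34.
Under uncorrelated errors the observed covariances equal the true-score covariances, so only the own-variance terms attenuate.
True-score variance = [0.79 + 0.60 + 0.93] + 2.34 = 2.32 + 2.34 = 4.66.
Reliability = 4.66 / 5.34 = 0.873.

0.873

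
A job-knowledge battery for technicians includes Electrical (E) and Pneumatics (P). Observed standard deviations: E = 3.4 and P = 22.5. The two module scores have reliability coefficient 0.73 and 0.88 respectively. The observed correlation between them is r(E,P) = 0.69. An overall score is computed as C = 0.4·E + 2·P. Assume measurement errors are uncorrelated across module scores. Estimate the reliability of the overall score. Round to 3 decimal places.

0.885

Var(C) = 0.4²·3.4² + 2²·22.5² + 2·[0.8·3.4·22.5·0.69] = 2026.85 + 84.456 = 2111.31.
Under uncorrelated errors the observed covariances equal the true-score covariances, so only the own-variance terms attenuate.
True-score variance = [0.4²·3.4²·0.73 + 2²·22.5²·0.88] + 84.456 = 1783.35 + 84.456 = 1867.81.
Reliability = 1867.81 / 2111.31 = 0.885.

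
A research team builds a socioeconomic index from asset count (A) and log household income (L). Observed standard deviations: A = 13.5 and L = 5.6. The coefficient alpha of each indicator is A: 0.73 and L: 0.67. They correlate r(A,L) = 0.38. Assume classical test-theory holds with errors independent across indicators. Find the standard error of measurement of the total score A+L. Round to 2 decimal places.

Var(total) = 213.61 + 57.456 = 271.066.
True-score variance = 154.054 + 57.456 = 211.51, so reliability = 0.7803.
Error variance = 271.066 − 211.51 = 59.5563; SEM = √59.5563 = 7.72.

7.72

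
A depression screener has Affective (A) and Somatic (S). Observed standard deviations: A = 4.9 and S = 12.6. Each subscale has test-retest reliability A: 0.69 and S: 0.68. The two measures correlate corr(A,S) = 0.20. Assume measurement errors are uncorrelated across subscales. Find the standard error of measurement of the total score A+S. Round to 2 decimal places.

7.63

Var(total) = 182.77 + 24.696 = 207.466.
True-score variance = 124.524 + 24.696 = 149.22, so reliability = 0.7192.
Error variance = 207.466 − 149.22 = 58.2463; SEM = √58.2463 = 7.63.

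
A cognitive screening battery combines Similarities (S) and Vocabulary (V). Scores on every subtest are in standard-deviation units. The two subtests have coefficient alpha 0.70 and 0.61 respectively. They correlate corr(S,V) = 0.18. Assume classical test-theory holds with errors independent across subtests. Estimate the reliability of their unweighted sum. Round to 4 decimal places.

Var(S+V) = 2 + 2·[0.18] = 2 + 0.36 = 2.36.
Because errors are independent across components, Cov(Tᵢ,Tⱼ) = Cov(Xᵢ,Xⱼ); the off-diagonal part of the true-score variance is the same as above.
True-score variance = [0.70 + 0.61] + 0.36 = 1.31 + 0.36 = 1.67.
Reliability = 1.67 / 2.36 = 0.7076.

0.7076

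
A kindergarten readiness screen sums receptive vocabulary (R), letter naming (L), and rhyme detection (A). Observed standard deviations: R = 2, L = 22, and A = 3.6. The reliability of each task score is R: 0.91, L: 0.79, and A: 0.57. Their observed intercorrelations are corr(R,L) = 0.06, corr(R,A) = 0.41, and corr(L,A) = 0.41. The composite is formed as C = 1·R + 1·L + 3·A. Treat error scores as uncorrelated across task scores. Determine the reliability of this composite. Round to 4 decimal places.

0.8150

Var(C) = 2² + 22² + 3²·3.6² + 2·[2·22·0.06 + 3·2·3.6·0.41 + 3·22·3.6·0.41] = 604.64 + 217.824 = 822.464.
Because errors are independent across components, Cov(Tᵢ,Tⱼ) = Cov(Xᵢ,Xⱼ); the off-diagonal part of the true-score variance is the same as above.
True-score variance = [2²·0.91 + 22²·0.79 + 3²·3.6²·0.57] + 217.824 = 452.485 + 217.824 = 670.309.
Reliability = 670.309 / 822.464 = 0.8150.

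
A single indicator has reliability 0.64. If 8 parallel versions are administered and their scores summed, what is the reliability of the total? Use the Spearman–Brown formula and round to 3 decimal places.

0.934

ρ_k = kρ / (1 + (k−1)ρ) = 8·0.64 / (1 + 7·0.64) = 5.120 / 5.480 = 0.934.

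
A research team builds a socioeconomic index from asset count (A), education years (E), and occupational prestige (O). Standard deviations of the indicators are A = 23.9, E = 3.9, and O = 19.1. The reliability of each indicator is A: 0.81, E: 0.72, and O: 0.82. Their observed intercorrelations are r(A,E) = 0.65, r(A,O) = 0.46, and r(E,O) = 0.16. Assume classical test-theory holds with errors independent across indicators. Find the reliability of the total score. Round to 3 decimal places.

Var(A+E+O) = 23.9² + 3.9² + 19.1² + 2·[23.9·3.9·0.65 + 23.9·19.1·0.46 + 3.9·19.1·0.16] = 951.23 + 564.981 = 1516.21.
With uncorrelated errors the cross-covariances are all true-score covariance, so they carry over unchanged; only the diagonal terms shrink to ρᵢσᵢ².
True-score variance = [23.9²·0.81 + 3.9²·0.72 + 19.1²·0.82] + 564.981 = 772.775 + 564.981 = 1337.76.
Reliability = 1337.76 / 1516.21 = 0.882.

0.882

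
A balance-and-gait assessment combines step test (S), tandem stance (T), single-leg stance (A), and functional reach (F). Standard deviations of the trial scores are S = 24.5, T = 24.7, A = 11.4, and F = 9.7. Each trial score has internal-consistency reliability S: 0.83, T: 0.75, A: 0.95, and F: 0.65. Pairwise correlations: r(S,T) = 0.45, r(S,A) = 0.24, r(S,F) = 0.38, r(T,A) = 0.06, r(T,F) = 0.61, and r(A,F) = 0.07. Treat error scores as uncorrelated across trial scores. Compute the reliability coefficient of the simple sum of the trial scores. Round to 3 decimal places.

Var(S+T+A+F) = 24.5² + 24.7² + 11.4² + 9.7² + 2·[24.5·24.7·0.45 + 24.5·11.4·0.24 + 24.5·9.7·0.38 + 24.7·11.4·0.06 + 24.7·9.7·0.61 + 11.4·9.7·0.07] = 1434.39 + 1200.88 = 2635.27.
With uncorrelated errors the cross-covariances are all true-score covariance, so they carry over unchanged; only the diagonal terms shrink to ρᵢσᵢ².
True-score variance = [24.5²·0.83 + 24.7²·0.75 + 11.4²·0.95 + 9.7²·0.65] + 1200.88 = 1140.4 + 1200.88 = 2341.28.
Reliability = 2341.28 / 2635.27 = 0.888.

0.888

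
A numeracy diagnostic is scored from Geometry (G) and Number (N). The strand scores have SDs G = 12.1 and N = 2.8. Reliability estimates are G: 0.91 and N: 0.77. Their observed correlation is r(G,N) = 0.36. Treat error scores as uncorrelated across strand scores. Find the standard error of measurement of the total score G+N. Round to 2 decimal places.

3.87

Var(total) = 154.25 + 24.3936 = 178.644.
True-score variance = 139.27 + 24.3936 = 163.663, so reliability = 0.9161.
Error variance = 178.644 − 163.663 = 14.9801; SEM = √14.9801 = 3.87.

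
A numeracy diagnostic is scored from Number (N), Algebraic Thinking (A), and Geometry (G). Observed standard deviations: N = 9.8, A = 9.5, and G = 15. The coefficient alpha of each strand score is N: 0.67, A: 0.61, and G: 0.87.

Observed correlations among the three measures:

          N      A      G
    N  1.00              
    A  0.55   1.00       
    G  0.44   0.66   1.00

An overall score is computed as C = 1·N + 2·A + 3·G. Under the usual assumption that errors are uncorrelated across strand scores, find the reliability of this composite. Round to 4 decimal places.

Var(C) = 9.8² + 2²·9.5² + 3²·15² + 2·[2·9.8·9.5·0.55 + 3·9.8·15·0.44 + 6·9.5·15·0.66] = 2482.04 + 1721.5 = 4203.54.
Because errors are independent across components, Cov(Tᵢ,Tⱼ) = Cov(Xᵢ,Xⱼ); the off-diagonal part of the true-score variance is the same as above.
True-score variance = [9.8²·0.67 + 2²·9.5²·0.61 + 3²·15²·0.87] + 1721.5 = 2046.31 + 1721.5 = 3767.81.
Reliability = 3767.81 / 4203.54 = 0.8963.

0.8963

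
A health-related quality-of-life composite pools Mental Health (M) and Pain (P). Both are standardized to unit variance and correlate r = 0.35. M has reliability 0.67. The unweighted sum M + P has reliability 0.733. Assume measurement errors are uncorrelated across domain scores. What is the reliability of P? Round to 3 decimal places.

0.609

Var(M+P) = 2 + 2·0.35 = 2.700.
True-score variance = ρ_M + ρ_P + 2·0.35, so 0.733 = (0.67 + ρ_P + 0.70) / 2.700.
ρ_P = 0.733·2.700 − 0.67 − 0.70 = 0.609.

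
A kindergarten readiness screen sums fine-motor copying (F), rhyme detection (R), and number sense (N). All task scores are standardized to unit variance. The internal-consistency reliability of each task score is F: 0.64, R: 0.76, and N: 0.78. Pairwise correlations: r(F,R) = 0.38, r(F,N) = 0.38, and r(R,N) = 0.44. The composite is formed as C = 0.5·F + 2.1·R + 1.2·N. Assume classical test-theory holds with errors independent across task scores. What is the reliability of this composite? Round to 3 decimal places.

0.847

Var(C) = 0.5² + 2.1² + 1.2² + 2·[1.05·0.38 + 0.6·0.38 + 2.52·0.44] = 6.1 + 3.4716 = 9.5716.
Under uncorrelated errors the observed covariances equal the true-score covariances, so only the own-variance terms attenuate.
True-score variance = [0.5²·0.64 + 2.1²·0.76 + 1.2²·0.78] + 3.4716 = 4.6348 + 3.4716 = 8.1064.
Reliability = 8.1064 / 9.5716 = 0.847.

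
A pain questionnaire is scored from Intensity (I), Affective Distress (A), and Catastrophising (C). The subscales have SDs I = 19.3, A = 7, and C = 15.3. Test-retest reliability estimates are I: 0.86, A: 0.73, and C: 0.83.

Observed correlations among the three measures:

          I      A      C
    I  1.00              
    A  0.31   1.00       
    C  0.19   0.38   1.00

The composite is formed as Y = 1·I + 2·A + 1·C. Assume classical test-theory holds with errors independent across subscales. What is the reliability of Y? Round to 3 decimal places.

0.884

Var(Y) = 19.3² + 2²·7² + 15.3² + 2·[2·19.3·7·0.31 + 19.3·15.3·0.19 + 2·7·15.3·0.38] = 802.58 + 442.526 = 1245.11.
Because errors are independent across components, Cov(Tᵢ,Tⱼ) = Cov(Xᵢ,Xⱼ); the off-diagonal part of the true-score variance is the same as above.
True-score variance = [19.3²·0.86 + 2²·7²·0.73 + 15.3²·0.83] + 442.526 = 657.716 + 442.526 = 1100.24.
Reliability = 1100.24 / 1245.11 = 0.884.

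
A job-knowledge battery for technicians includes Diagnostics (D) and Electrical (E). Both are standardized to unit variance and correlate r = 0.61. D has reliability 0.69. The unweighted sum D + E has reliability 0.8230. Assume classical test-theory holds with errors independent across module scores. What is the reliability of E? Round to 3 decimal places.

0.740

Var(D+E) = 2 + 2·0.61 = 3.220.
True-score variance = ρ_D + ρ_E + 2·0.61, so 0.8230 = (0.69 + ρ_E + 1.22) / 3.220.
ρ_E = 0.8230·3.220 − 0.69 − 1.22 = 0.740.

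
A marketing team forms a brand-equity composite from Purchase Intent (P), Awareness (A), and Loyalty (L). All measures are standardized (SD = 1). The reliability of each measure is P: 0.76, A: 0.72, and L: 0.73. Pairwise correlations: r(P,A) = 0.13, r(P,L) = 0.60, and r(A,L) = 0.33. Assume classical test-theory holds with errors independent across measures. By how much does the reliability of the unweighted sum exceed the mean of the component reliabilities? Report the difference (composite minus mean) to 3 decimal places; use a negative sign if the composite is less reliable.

Var(sum) = 3 + 2.12 = 5.12; true-score variance = 2.21 + 2.12 = 4.33; composite reliability = 0.8457.
Mean component reliability = 0.7367.
Difference = 0.8457 − 0.7367 = 0.109.

0.109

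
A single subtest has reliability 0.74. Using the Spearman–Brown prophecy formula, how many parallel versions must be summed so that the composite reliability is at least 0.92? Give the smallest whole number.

5

k ≥ ρ*(1−ρ₁)/(ρ₁(1−ρ*)) = 0.92·0.26 / (0.74·0.08) = 4.041.
Smallest integer k = 5.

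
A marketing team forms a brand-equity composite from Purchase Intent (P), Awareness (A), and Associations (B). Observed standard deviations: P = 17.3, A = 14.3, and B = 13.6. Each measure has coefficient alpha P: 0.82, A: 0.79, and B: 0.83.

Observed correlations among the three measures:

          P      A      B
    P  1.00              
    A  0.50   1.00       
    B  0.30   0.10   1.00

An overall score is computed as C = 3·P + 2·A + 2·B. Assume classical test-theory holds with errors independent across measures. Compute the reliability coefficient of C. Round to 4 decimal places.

Var(C) = 3²·17.3² + 2²·14.3² + 2²·13.6² + 2·[6·17.3·14.3·0.50 + 6·17.3·13.6·0.30 + 4·14.3·13.6·0.10] = 4251.41 + 2486.93 = 6738.34.
Because errors are independent across components, Cov(Tᵢ,Tⱼ) = Cov(Xᵢ,Xⱼ); the off-diagonal part of the true-score variance is the same as above.
True-score variance = [3²·17.3²·0.82 + 2²·14.3²·0.79 + 2²·13.6²·0.83] + 2486.93 = 3469.02 + 2486.93 = 5955.95.
Reliability = 5955.95 / 6738.34 = 0.8839.

0.8839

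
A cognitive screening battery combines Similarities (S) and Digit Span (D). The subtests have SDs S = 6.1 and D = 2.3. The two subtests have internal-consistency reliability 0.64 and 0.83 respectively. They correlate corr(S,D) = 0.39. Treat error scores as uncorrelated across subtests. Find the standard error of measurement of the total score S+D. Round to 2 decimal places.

Var(total) = 42.5 + 10.9434 = 53.4434.
True-score variance = 28.2051 + 10.9434 = 39.1485, so reliability = 0.7325.
Error variance = 53.4434 − 39.1485 = 14.2949; SEM = √14.2949 = 3.78.

3.78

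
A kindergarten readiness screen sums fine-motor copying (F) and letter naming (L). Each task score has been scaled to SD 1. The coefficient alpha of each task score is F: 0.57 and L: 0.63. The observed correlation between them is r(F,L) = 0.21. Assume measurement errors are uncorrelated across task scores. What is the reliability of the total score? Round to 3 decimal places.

Var(F+L) = 2 + 2·[0.21] = 2 + 0.42 = 2.42.
Because errors are independent across components, Cov(Tᵢ,Tⱼ) = Cov(Xᵢ,Xⱼ); the off-diagonal part of the true-score variance is the same as above.
True-score variance = [0.57 + 0.63] + 0.42 = 1.2 + 0.42 = 1.62.
Reliability = 1.62 / 2.42 = 0.669.

0.669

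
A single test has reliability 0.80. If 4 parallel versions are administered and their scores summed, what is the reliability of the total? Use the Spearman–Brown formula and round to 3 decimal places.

0.941

ρ_k = kρ / (1 + (k−1)ρ) = 4·0.80 / (1 + 3·0.80) = 3.200 / 3.400 = 0.941.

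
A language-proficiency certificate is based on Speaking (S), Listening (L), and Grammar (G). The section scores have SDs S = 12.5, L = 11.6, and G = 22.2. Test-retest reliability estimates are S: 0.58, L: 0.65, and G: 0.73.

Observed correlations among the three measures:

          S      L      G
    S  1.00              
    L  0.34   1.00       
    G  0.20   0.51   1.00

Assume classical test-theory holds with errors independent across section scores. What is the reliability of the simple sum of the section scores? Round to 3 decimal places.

Var(S+L+G) = 12.5² + 11.6² + 22.2² + 2·[12.5·11.6·0.34 + 12.5·22.2·0.20 + 11.6·22.2·0.51] = 783.65 + 472.27 = 1255.92.
Because errors are independent across components, Cov(Tᵢ,Tⱼ) = Cov(Xᵢ,Xⱼ); the off-diagonal part of the true-score variance is the same as above.
True-score variance = [12.5²·0.58 + 11.6²·0.65 + 22.2²·0.73] + 472.27 = 537.862 + 472.27 = 1010.13.
Reliability = 1010.13 / 1255.92 = 0.804.

0.804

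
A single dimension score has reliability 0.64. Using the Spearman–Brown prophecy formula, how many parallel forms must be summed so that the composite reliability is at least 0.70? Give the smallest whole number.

k ≥ ρ*(1−ρ₁)/(ρ₁(1−ρ*)) = 0.70·0.36 / (0.64·0.30) = 1.312.
Smallest integer k = 2.

2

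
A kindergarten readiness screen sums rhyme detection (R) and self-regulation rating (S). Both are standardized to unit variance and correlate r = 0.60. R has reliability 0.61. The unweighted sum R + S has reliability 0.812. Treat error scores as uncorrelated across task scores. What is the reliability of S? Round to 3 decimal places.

0.788

Var(R+S) = 2 + 2·0.60 = 3.200.
True-score variance = ρ_R + ρ_S + 2·0.60, so 0.812 = (0.61 + ρ_S + 1.20) / 3.200.
ρ_S = 0.812·3.200 − 0.61 − 1.20 = 0.788.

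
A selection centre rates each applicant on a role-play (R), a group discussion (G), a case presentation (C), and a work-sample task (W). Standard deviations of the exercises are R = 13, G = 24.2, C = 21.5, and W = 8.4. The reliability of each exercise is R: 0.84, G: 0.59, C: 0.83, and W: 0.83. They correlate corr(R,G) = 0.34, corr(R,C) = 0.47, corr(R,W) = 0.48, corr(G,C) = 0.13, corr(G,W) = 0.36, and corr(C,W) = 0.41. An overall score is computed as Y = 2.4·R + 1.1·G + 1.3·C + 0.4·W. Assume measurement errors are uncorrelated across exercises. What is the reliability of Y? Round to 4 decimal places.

Var(Y) = 2.4²·13² + 1.1²·24.2² + 1.3²·21.5² + 0.4²·8.4² + 2·[2.64·13·24.2·0.34 + 3.12·13·21.5·0.47 + 0.96·13·8.4·0.48 + 1.43·24.2·21.5·0.13 + 0.44·24.2·8.4·0.36 + 0.52·21.5·8.4·0.41] = 2474.56 + 1819.98 = 4294.54.
Because errors are independent across components, Cov(Tᵢ,Tⱼ) = Cov(Xᵢ,Xⱼ); the off-diagonal part of the true-score variance is the same as above.
True-score variance = [2.4²·13²·0.84 + 1.1²·24.2²·0.59 + 1.3²·21.5²·0.83 + 0.4²·8.4²·0.83] + 1819.98 = 1893.55 + 1819.98 = 3713.53.
Reliability = 3713.53 / 4294.54 = 0.8647.

0.8647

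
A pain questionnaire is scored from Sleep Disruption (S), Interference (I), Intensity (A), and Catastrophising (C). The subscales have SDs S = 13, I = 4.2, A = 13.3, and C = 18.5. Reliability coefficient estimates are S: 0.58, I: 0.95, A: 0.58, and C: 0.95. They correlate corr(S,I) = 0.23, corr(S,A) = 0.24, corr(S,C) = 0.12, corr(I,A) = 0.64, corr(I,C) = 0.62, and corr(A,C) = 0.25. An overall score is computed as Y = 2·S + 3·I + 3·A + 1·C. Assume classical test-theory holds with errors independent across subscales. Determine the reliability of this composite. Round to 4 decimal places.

0.7978

Var(Y) = 2²·13² + 3²·4.2² + 3²·13.3² + 18.5² + 2·[6·13·4.2·0.23 + 6·13·13.3·0.24 + 2·13·18.5·0.12 + 9·4.2·13.3·0.64 + 3·4.2·18.5·0.62 + 3·13.3·18.5·0.25] = 2769.02 + 2065.71 = 4834.73.
Because errors are independent across components, Cov(Tᵢ,Tⱼ) = Cov(Xᵢ,Xⱼ); the off-diagonal part of the true-score variance is the same as above.
True-score variance = [2²·13²·0.58 + 3²·4.2²·0.95 + 3²·13.3²·0.58 + 18.5²·0.95] + 2065.71 = 1791.41 + 2065.71 = 3857.12.
Reliability = 3857.12 / 4834.73 = 0.7978.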